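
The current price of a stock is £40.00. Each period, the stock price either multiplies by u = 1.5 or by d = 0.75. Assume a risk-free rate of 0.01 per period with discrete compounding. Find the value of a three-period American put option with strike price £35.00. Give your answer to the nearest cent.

£5.59

Risk-neutral probability p = (1 + 0.01 − 0.75)/(1.5 − 0.75) = 0.2600/0.7500 = 0.3467
Terminal stock prices: S_uuu = 135, S_uud = 67.5, S_udd = 33.75, S_ddd = 16.88
Terminal payoffs (K − S): max(-100, 0) = 0, max(-32.5, 0) = 0, max(1.25, 0) = 1.25, max(18.12, 0) = 18.12
Node uu (S = 90): continuation = 1/1.01·[0.3467·0.0000 + 0.6533·0.0000] = 0.0000; exercise value = 0.0000 ≤ continuation, so V_uu = 0.0000
Node ud (S = 45): continuation = 1/1.01·[0.3467·0.0000 + 0.6533·1.2500] = 0.8086; exercise value = 0.0000 ≤ continuation, so V_ud = 0.8086
Node dd (S = 22.5): continuation = 1/1.01·[0.3467·1.2500 + 0.6533·18.1250] = 12.1535; exercise value = 12.5000 > continuation, so V_dd = 12.5000 (exercise)
Node u (S = 60): continuation = 1/1.01·[0.3467·0.0000 + 0.6533·0.8086] = 0.5230; exercise value = 0.0000 ≤ continuation, so V_u = 0.5230
Node d (S = 30): continuation = 1/1.01·[0.3467·0.8086 + 0.6533·12.5000] = 8.3633; exercise value = 5.0000 ≤ continuation, so V_d = 8.3633
Node 0 (S = 40): continuation = 1/1.01·[0.3467·0.5230 + 0.6533·8.3633] = 5.5895; exercise value = 0.0000 ≤ continuation, so V_0 = 5.5895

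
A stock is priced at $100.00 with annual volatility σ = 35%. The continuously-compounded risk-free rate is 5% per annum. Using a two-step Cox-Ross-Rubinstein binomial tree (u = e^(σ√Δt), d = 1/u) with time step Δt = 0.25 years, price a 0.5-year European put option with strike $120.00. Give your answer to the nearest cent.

$22.21

CRR parameters: u = e^(σ√Δt) = e^(0.35·√0.25) = 1.1912, d = 1/u = 0.8395
Per-period rate: rΔt = 0.05·0.25 = 0.0125, so R = e^0.0125 = 1.0126
Risk-neutral probability p = (e^0.0125 − 0.8395)/(1.1912 − 0.8395) = 0.1731/0.3518 = 0.4921
Terminal stock prices: S_uu = 141.9, S_ud = 100, S_dd = 70.47
Terminal payoffs (K − S): max(-21.91, 0) = 0, max(20, 0) = 20, max(49.53, 0) = 49.53
Node u (S = 119.1): V_u = e^(−0.0125)·[0.4921·0.0000 + 0.5079·20.0000] = 10.0315
Node d (S = 83.95): V_d = e^(−0.0125)·[0.4921·20.0000 + 0.5079·49.5312] = 34.5636
Node 0 (S = 100): V_0 = e^(−0.0125)·[0.4921·10.0315 + 0.5079·34.5636] = 22.2116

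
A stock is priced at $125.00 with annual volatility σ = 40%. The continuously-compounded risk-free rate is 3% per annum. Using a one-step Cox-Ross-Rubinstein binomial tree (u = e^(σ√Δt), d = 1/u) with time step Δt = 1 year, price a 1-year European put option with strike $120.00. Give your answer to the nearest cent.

CRR parameters: u = e^(σ√Δt) = e^(0.4·√1) = 1.4918, d = 1/u = 0.6703
Per-period rate: rΔt = 0.03·1 = 0.03, so R = e^0.03 = 1.0305
Risk-neutral probability p = (e^0.03 − 0.6703)/(1.4918 − 0.6703) = 0.3601/0.8215 = 0.4384
Terminal stock prices: S_u = 186.5, S_d = 83.79
Terminal payoffs (K − S): max(-66.48, 0) = 0, max(36.21, 0) = 36.21
Node 0 (S = 125): V_0 = e^(−0.03)·[0.4384·0.0000 + 0.5616·36.2100] = 19.7351

$19.74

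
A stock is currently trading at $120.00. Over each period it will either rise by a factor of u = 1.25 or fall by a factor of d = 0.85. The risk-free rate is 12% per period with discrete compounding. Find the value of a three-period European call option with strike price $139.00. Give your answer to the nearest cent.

Risk-neutral probability p = (1 + 0.12 − 0.85)/(1.25 − 0.85) = 0.2700/0.4000 = 0.6750
Terminal stock prices: S_uuu = 234.4, S_uud = 159.4, S_udd = 108.4, S_ddd = 73.69
Terminal payoffs (S − K): max(95.38, 0) = 95.38, max(20.38, 0) = 20.38, max(-30.63, 0) = 0, max(-65.31, 0) = 0
Node uu (S = 187.5): V_uu = 1/1.12·[0.6750·95.3750 + 0.3250·20.3750] = 63.3929
Node ud (S = 127.5): V_ud = 1/1.12·[0.6750·20.3750 + 0.3250·0.0000] = 12.2796
Node dd (S = 86.7): V_dd = 1/1.12·[0.6750·0.0000 + 0.3250·0.0000] = 0.0000
Node u (S = 150): V_u = 1/1.12·[0.6750·63.3929 + 0.3250·12.2796] = 41.7688
Node d (S = 102): V_d = 1/1.12·[0.6750·12.2796 + 0.3250·0.0000] = 7.4006
Node 0 (S = 120): V_0 = 1/1.12·[0.6750·41.7688 + 0.3250·7.4006] = 27.3207

$27.32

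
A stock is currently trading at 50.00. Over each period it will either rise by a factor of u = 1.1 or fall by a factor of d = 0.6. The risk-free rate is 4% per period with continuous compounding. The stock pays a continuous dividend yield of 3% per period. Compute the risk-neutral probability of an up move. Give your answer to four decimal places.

Per-period risk-free factor R = e^0.04 = 1.0408; dividend-adjusted growth = e^(0.04−0.03) = 1.0101.
Risk-neutral probability p = (1.0101 − 0.6)/(1.1 − 0.6) = 0.4101/0.5000 = 0.8201

p = 0.8201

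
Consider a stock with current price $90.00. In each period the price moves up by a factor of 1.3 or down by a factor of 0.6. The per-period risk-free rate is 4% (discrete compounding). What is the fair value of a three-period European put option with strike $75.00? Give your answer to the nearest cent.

$10.14

Risk-neutral probability p = (1 + 0.04 − 0.6)/(1.3 − 0.6) = 0.4400/0.7000 = 0.6286
Terminal stock prices: S_uuu = 197.7, S_uud = 91.26, S_udd = 42.12, S_ddd = 19.44
Terminal payoffs (K − S): max(-122.7, 0) = 0, max(-16.26, 0) = 0, max(32.88, 0) = 32.88, max(55.56, 0) = 55.56
Node uu (S = 152.1): V_uu = 1/1.04·[0.6286·0.0000 + 0.3714·0.0000] = 0.0000
Node ud (S = 70.2): V_ud = 1/1.04·[0.6286·0.0000 + 0.3714·32.8800] = 11.7429
Node dd (S = 32.4): V_dd = 1/1.04·[0.6286·32.8800 + 0.3714·55.5600] = 39.7154
Node u (S = 117): V_u = 1/1.04·[0.6286·0.0000 + 0.3714·11.7429] = 4.1939
Node d (S = 54): V_d = 1/1.04·[0.6286·11.7429 + 0.3714·39.7154] = 21.2814
Node 0 (S = 90): V_0 = 1/1.04·[0.6286·4.1939 + 0.3714·21.2814] = 10.1353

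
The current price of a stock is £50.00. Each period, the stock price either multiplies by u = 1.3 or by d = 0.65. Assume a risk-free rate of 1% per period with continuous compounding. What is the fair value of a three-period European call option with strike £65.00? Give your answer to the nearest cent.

Risk-neutral probability p = (e^0.01 − 0.65)/(1.3 − 0.65) = 0.3601/0.6500 = 0.5539
Terminal stock prices: S_uuu = 109.9, S_uud = 54.93, S_udd = 27.46, S_ddd = 13.73
Terminal payoffs (S − K): max(44.85, 0) = 44.85, max(-10.07, 0) = 0, max(-37.54, 0) = 0, max(-51.27, 0) = 0
Node uu (S = 84.5): V_uu = e^(−0.01)·[0.5539·44.8500 + 0.4461·0.0000] = 24.5963
Node ud (S = 42.25): V_ud = e^(−0.01)·[0.5539·0.0000 + 0.4461·0.0000] = 0.0000
Node dd (S = 21.13): V_dd = e^(−0.01)·[0.5539·0.0000 + 0.4461·0.0000] = 0.0000
Node u (S = 65): V_u = e^(−0.01)·[0.5539·24.5963 + 0.4461·0.0000] = 13.4889
Node d (S = 32.5): V_d = e^(−0.01)·[0.5539·0.0000 + 0.4461·0.0000] = 0.0000
Node 0 (S = 50): V_0 = e^(−0.01)·[0.5539·13.4889 + 0.4461·0.0000] = 7.3975

£7.40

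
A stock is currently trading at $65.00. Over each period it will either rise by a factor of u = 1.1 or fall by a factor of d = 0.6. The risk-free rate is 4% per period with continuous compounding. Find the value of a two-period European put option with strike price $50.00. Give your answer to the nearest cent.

$1.71

Risk-neutral probability p = (e^0.04 − 0.6)/(1.1 − 0.6) = 0.4408/0.5000 = 0.8816
Terminal stock prices: S_uu = 78.65, S_ud = 42.9, S_dd = 23.4
Terminal payoffs (K − S): max(-28.65, 0) = 0, max(7.1, 0) = 7.1, max(26.6, 0) = 26.6
Node u (S = 71.5): V_u = e^(−0.04)·[0.8816·0.0000 + 0.1184·7.1000] = 0.8075
Node d (S = 39): V_d = e^(−0.04)·[0.8816·7.1000 + 0.1184·26.6000] = 9.0395
Node 0 (S = 65): V_0 = e^(−0.04)·[0.8816·0.8075 + 0.1184·9.0395] = 1.7121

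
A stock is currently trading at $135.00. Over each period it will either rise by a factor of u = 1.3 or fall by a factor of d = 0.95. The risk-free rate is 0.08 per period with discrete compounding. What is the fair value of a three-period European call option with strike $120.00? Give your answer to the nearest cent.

$40.58

Risk-neutral probability p = (1 + 0.08 − 0.95)/(1.3 − 0.95) = 0.1300/0.3500 = 0.3714
Terminal stock prices: S_uuu = 296.6, S_uud = 216.7, S_udd = 158.4, S_ddd = 115.7
Terminal payoffs (S − K): max(176.6, 0) = 176.6, max(96.74, 0) = 96.74, max(38.39, 0) = 38.39, max(-4.254, 0) = 0
Node uu (S = 228.2): V_uu = 1/1.08·[0.3714·176.5950 + 0.6286·96.7425] = 117.0389
Node ud (S = 166.7): V_ud = 1/1.08·[0.3714·96.7425 + 0.6286·38.3887] = 55.6139
Node dd (S = 121.8): V_dd = 1/1.08·[0.3714·38.3887 + 0.6286·0.0000] = 13.2025
Node u (S = 175.5): V_u = 1/1.08·[0.3714·117.0389 + 0.6286·55.6139] = 72.6193
Node d (S = 128.2): V_d = 1/1.08·[0.3714·55.6139 + 0.6286·13.2025] = 26.8105
Node 0 (S = 135): V_0 = 1/1.08·[0.3714·72.6193 + 0.6286·26.8105] = 40.5789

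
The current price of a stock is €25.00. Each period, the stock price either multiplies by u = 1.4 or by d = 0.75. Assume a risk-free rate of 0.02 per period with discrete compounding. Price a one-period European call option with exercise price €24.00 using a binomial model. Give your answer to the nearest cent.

€4.48

Risk-neutral probability p = (1 + 0.02 − 0.75)/(1.4 − 0.75) = 0.2700/0.6500 = 0.4154
Terminal stock prices: S_u = 35, S_d = 18.75
Terminal payoffs (S − K): max(11, 0) = 11, max(-5.25, 0) = 0
Node 0 (S = 25): V_0 = 1/1.02·[0.4154·11.0000 + 0.5846·0.0000] = 4.4796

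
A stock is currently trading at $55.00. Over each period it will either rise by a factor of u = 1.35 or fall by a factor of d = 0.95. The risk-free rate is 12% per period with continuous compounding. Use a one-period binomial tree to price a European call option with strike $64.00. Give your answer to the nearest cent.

$4.03

Risk-neutral probability p = (e^0.12 − 0.95)/(1.35 − 0.95) = 0.1775/0.4000 = 0.4437
Terminal stock prices: S_u = 74.25, S_d = 52.25
Terminal payoffs (S − K): max(10.25, 0) = 10.25, max(-11.75, 0) = 0
Node 0 (S = 55): V_0 = e^(−0.12)·[0.4437·10.2500 + 0.5563·0.0000] = 4.0340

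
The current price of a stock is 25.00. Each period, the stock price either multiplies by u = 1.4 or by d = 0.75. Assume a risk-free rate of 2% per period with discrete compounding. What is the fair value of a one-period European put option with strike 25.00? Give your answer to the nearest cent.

3.58

Risk-neutral probability p = (1 + 0.02 − 0.75)/(1.4 − 0.75) = 0.2700/0.6500 = 0.4154
Terminal stock prices: S_u = 35, S_d = 18.75
Terminal payoffs (K − S): max(-10, 0) = 0, max(6.25, 0) = 6.25
Node 0 (S = 25): V_0 = 1/1.02·[0.4154·0.0000 + 0.5846·6.2500] = 3.5822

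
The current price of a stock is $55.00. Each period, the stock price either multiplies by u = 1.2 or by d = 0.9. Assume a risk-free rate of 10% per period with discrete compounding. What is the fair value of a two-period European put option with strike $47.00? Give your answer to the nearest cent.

$0.22

Risk-neutral probability p = (1 + 0.1 − 0.9)/(1.2 − 0.9) = 0.2000/0.3000 = 0.6667
Terminal stock prices: S_uu = 79.2, S_ud = 59.4, S_dd = 44.55
Terminal payoffs (K − S): max(-32.2, 0) = 0, max(-12.4, 0) = 0, max(2.45, 0) = 2.45
Node u (S = 66): V_u = 1/1.1·[0.6667·0.0000 + 0.3333·0.0000] = 0.0000
Node d (S = 49.5): V_d = 1/1.1·[0.6667·0.0000 + 0.3333·2.4500] = 0.7424
Node 0 (S = 55): V_0 = 1/1.1·[0.6667·0.0000 + 0.3333·0.7424] = 0.2250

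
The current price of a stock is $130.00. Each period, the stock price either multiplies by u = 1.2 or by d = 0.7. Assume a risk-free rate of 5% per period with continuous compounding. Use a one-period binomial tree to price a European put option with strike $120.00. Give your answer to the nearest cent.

Risk-neutral probability p = (e^0.05 − 0.7)/(1.2 − 0.7) = 0.3513/0.5000 = 0.7025
Terminal stock prices: S_u = 156, S_d = 91
Terminal payoffs (K − S): max(-36, 0) = 0, max(29, 0) = 29
Node 0 (S = 130): V_0 = e^(−0.05)·[0.7025·0.0000 + 0.2975·29.0000] = 8.2056

$8.21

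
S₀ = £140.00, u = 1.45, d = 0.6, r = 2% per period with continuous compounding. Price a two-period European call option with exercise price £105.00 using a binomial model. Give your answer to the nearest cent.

£52.53

Risk-neutral probability p = (e^0.02 − 0.6)/(1.45 − 0.6) = 0.4202/0.8500 = 0.4944
Terminal stock prices: S_uu = 294.4, S_ud = 121.8, S_dd = 50.4
Terminal payoffs (S − K): max(189.4, 0) = 189.4, max(16.8, 0) = 16.8, max(-54.6, 0) = 0
Node u (S = 203): V_u = e^(−0.02)·[0.4944·189.3500 + 0.5056·16.8000] = 100.0791
Node d (S = 84): V_d = e^(−0.02)·[0.4944·16.8000 + 0.5056·0.0000] = 8.1407
Node 0 (S = 140): V_0 = e^(−0.02)·[0.4944·100.0791 + 0.5056·8.1407] = 52.5297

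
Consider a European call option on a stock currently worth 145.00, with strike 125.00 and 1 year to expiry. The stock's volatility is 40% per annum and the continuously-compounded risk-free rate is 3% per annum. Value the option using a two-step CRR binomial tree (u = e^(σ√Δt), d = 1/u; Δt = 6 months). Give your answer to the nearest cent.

CRR parameters: u = e^(σ√Δt) = e^(0.4·√0.5) = 1.3269, d = 1/u = 0.7536
Per-period rate: rΔt = 0.03·0.5 = 0.015, so R = e^0.015 = 1.0151
Risk-neutral probability p = (e^0.015 − 0.7536)/(1.3269 − 0.7536) = 0.2615/0.5733 = 0.4561
Terminal stock prices: S_uu = 255.3, S_ud = 145, S_dd = 82.36
Terminal payoffs (S − K): max(130.3, 0) = 130.3, max(20, 0) = 20, max(-42.64, 0) = 0
Node u (S = 192.4): V_u = e^(−0.015)·[0.4561·130.2949 + 0.5439·20.0000] = 69.2610
Node d (S = 109.3): V_d = e^(−0.015)·[0.4561·20.0000 + 0.5439·0.0000] = 8.9866
Node 0 (S = 145): V_0 = e^(−0.015)·[0.4561·69.2610 + 0.5439·8.9866] = 35.9359

35.94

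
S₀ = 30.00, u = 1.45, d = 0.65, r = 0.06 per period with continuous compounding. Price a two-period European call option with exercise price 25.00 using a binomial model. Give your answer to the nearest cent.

Risk-neutral probability p = (e^0.06 − 0.65)/(1.45 − 0.65) = 0.4118/0.8000 = 0.5148
Terminal stock prices: S_uu = 63.08, S_ud = 28.28, S_dd = 12.68
Terminal payoffs (S − K): max(38.08, 0) = 38.08, max(3.275, 0) = 3.275, max(-12.32, 0) = 0
Node u (S = 43.5): V_u = e^(−0.06)·[0.5148·38.0750 + 0.4852·3.2750] = 19.9559
Node d (S = 19.5): V_d = e^(−0.06)·[0.5148·3.2750 + 0.4852·0.0000] = 1.5878
Node 0 (S = 30): V_0 = e^(−0.06)·[0.5148·19.9559 + 0.4852·1.5878] = 10.4005

10.40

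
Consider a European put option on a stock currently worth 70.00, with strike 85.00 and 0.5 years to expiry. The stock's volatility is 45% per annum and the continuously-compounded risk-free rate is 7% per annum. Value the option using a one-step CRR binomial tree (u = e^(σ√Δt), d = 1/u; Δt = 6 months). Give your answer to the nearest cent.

17.24

CRR parameters: u = e^(σ√Δt) = e^(0.45·√0.5) = 1.3746, d = 1/u = 0.7275
Per-period rate: rΔt = 0.07·0.5 = 0.035, so R = e^0.035 = 1.0356
Risk-neutral probability p = (e^0.035 − 0.7275)/(1.3746 − 0.7275) = 0.3082/0.6472 = 0.4762
Terminal stock prices: S_u = 96.23, S_d = 50.92
Terminal payoffs (K − S): max(-11.23, 0) = 0, max(34.08, 0) = 34.08
Node 0 (S = 70): V_0 = e^(−0.035)·[0.4762·0.0000 + 0.5238·34.0779] = 17.2376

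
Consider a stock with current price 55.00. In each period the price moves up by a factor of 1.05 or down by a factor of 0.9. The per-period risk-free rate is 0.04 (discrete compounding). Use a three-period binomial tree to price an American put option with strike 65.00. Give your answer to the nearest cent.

10.00

Risk-neutral probability p = (1 + 0.04 − 0.9)/(1.05 − 0.9) = 0.1400/0.1500 = 0.9333
Terminal stock prices: S_uuu = 63.67, S_uud = 54.57, S_udd = 46.78, S_ddd = 40.1
Terminal payoffs (K − S): max(1.331, 0) = 1.331, max(10.43, 0) = 10.43, max(18.22, 0) = 18.22, max(24.9, 0) = 24.9
Node uu (S = 60.64): continuation = 1/1.04·[0.9333·1.3306 + 0.0667·10.4262] = 1.8625; exercise value = 4.3625 > continuation, so V_uu = 4.3625 (exercise)
Node ud (S = 51.98): continuation = 1/1.04·[0.9333·10.4262 + 0.0667·18.2225] = 10.5250; exercise value = 13.0250 > continuation, so V_ud = 13.0250 (exercise)
Node dd (S = 44.55): continuation = 1/1.04·[0.9333·18.2225 + 0.0667·24.9050] = 17.9500; exercise value = 20.4500 > continuation, so V_dd = 20.4500 (exercise)
Node u (S = 57.75): continuation = 1/1.04·[0.9333·4.3625 + 0.0667·13.0250] = 4.7500; exercise value = 7.2500 > continuation, so V_u = 7.2500 (exercise)
Node d (S = 49.5): continuation = 1/1.04·[0.9333·13.0250 + 0.0667·20.4500] = 13.0000; exercise value = 15.5000 > continuation, so V_d = 15.5000 (exercise)
Node 0 (S = 55): continuation = 1/1.04·[0.9333·7.2500 + 0.0667·15.5000] = 7.5000; exercise value = 10.0000 > continuation, so V_0 = 10.0000 (exercise)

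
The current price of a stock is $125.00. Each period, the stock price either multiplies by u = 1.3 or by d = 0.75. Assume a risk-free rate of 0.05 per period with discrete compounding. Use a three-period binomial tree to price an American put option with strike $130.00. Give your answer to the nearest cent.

$19.45

Risk-neutral probability p = (1 + 0.05 − 0.75)/(1.3 − 0.75) = 0.3000/0.5500 = 0.5455
Terminal stock prices: S_uuu = 274.6, S_uud = 158.4, S_udd = 91.41, S_ddd = 52.73
Terminal payoffs (K − S): max(-144.6, 0) = 0, max(-28.44, 0) = 0, max(38.59, 0) = 38.59, max(77.27, 0) = 77.27
Node uu (S = 211.3): continuation = 1/1.05·[0.5455·0.0000 + 0.4545·0.0000] = 0.0000; exercise value = 0.0000 ≤ continuation, so V_uu = 0.0000
Node ud (S = 121.9): continuation = 1/1.05·[0.5455·0.0000 + 0.4545·38.5938] = 16.7073; exercise value = 8.1250 ≤ continuation, so V_ud = 16.7073
Node dd (S = 70.31): continuation = 1/1.05·[0.5455·38.5938 + 0.4545·77.2656] = 53.4970; exercise value = 59.6875 > continuation, so V_dd = 59.6875 (exercise)
Node u (S = 162.5): continuation = 1/1.05·[0.5455·0.0000 + 0.4545·16.7073] = 7.2326; exercise value = 0.0000 ≤ continuation, so V_u = 7.2326
Node d (S = 93.75): continuation = 1/1.05·[0.5455·16.7073 + 0.4545·59.6875] = 34.5178; exercise value = 36.2500 > continuation, so V_d = 36.2500 (exercise)
Node 0 (S = 125): continuation = 1/1.05·[0.5455·7.2326 + 0.4545·36.2500] = 19.4498; exercise value = 5.0000 ≤ continuation, so V_0 = 19.4498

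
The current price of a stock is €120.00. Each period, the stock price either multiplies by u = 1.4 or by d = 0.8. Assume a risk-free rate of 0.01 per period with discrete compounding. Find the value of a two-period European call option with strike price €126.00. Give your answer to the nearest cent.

€16.86

Risk-neutral probability p = (1 + 0.01 − 0.8)/(1.4 − 0.8) = 0.2100/0.6000 = 0.3500
Terminal stock prices: S_uu = 235.2, S_ud = 134.4, S_dd = 76.8
Terminal payoffs (S − K): max(109.2, 0) = 109.2, max(8.4, 0) = 8.4, max(-49.2, 0) = 0
Node u (S = 168): V_u = 1/1.01·[0.3500·109.2000 + 0.6500·8.4000] = 43.2475
Node d (S = 96): V_d = 1/1.01·[0.3500·8.4000 + 0.6500·0.0000] = 2.9109
Node 0 (S = 120): V_0 = 1/1.01·[0.3500·43.2475 + 0.6500·2.9109] = 16.8601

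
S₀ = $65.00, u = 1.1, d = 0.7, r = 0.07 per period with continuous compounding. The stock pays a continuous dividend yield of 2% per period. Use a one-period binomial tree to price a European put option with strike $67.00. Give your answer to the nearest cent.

$2.44

Per-period risk-free factor R = e^0.07 = 1.0725; dividend-adjusted growth = e^(0.07−0.02) = 1.0513.
Risk-neutral probability p = (1.0513 − 0.7)/(1.1 − 0.7) = 0.3513/0.4000 = 0.8782
Terminal stock prices: S_u = 71.5, S_d = 45.5
Terminal payoffs (K − S): max(-4.5, 0) = 0, max(21.5, 0) = 21.5
Node 0 (S = 65): V_0 = e^(−0.07)·[0.8782·0.0000 + 0.1218·21.5000] = 2.4421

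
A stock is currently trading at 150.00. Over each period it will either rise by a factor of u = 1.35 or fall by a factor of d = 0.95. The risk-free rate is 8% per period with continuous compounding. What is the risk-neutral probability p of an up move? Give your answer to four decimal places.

p = 0.3332

Risk-neutral probability p = (e^0.08 − 0.95)/(1.35 − 0.95) = 0.1333/0.4000 = 0.3332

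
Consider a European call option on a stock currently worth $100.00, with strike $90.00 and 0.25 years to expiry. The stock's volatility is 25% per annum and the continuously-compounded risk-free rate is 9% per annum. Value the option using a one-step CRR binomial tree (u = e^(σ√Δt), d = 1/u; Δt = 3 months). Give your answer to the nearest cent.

$12.76

CRR parameters: u = e^(σ√Δt) = e^(0.25·√0.25) = 1.1331, d = 1/u = 0.8825
Per-period rate: rΔt = 0.09·0.25 = 0.0225, so R = e^0.0225 = 1.0228
Risk-neutral probability p = (e^0.0225 − 0.8825)/(1.1331 − 0.8825) = 0.1403/0.2507 = 0.5596
Terminal stock prices: S_u = 113.3, S_d = 88.25
Terminal payoffs (S − K): max(23.31, 0) = 23.31, max(-1.75, 0) = 0
Node 0 (S = 100): V_0 = e^(−0.0225)·[0.5596·23.3148 + 0.4404·0.0000] = 12.7561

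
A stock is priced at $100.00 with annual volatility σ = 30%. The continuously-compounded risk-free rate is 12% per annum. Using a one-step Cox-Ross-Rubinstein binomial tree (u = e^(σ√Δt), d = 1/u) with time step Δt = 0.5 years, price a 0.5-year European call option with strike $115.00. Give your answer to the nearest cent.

$4.81

CRR parameters: u = e^(σ√Δt) = e^(0.3·√0.5) = 1.2363, d = 1/u = 0.8089
Per-period rate: rΔt = 0.12·0.5 = 0.06, so R = e^0.06 = 1.0618
Risk-neutral probability p = (e^0.06 − 0.8089)/(1.2363 − 0.8089) = 0.2530/0.4275 = 0.5918
Terminal stock prices: S_u = 123.6, S_d = 80.89
Terminal payoffs (S − K): max(8.631, 0) = 8.631, max(-34.11, 0) = 0
Node 0 (S = 100): V_0 = e^(−0.06)·[0.5918·8.6311 + 0.4082·0.0000] = 4.8107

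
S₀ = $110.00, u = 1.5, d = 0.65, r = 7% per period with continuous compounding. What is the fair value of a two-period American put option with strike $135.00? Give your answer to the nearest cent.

$35.81

Risk-neutral probability p = (e^0.07 − 0.65)/(1.5 − 0.65) = 0.4225/0.8500 = 0.4971
Terminal stock prices: S_uu = 247.5, S_ud = 107.2, S_dd = 46.48
Terminal payoffs (K − S): max(-112.5, 0) = 0, max(27.75, 0) = 27.75, max(88.53, 0) = 88.53
Node u (S = 165): continuation = e^(−0.07)·[0.4971·0.0000 + 0.5029·27.7500] = 13.0128; exercise value = 0.0000 ≤ continuation, so V_u = 13.0128
Node d (S = 71.5): continuation = e^(−0.07)·[0.4971·27.7500 + 0.5029·88.5250] = 54.3732; exercise value = 63.5000 > continuation, so V_d = 63.5000 (exercise)
Node 0 (S = 110): continuation = e^(−0.07)·[0.4971·13.0128 + 0.5029·63.5000] = 35.8080; exercise value = 25.0000 ≤ continuation, so V_0 = 35.8080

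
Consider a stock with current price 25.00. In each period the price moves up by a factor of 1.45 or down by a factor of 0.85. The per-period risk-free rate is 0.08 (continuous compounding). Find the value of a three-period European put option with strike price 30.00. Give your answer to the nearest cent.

Risk-neutral probability p = (e^0.08 − 0.85)/(1.45 − 0.85) = 0.2333/0.6000 = 0.3888
Terminal stock prices: S_uuu = 76.22, S_uud = 44.68, S_udd = 26.19, S_ddd = 15.35
Terminal payoffs (K − S): max(-46.22, 0) = 0, max(-14.68, 0) = 0, max(3.809, 0) = 3.809, max(14.65, 0) = 14.65
Node uu (S = 52.56): V_uu = e^(−0.08)·[0.3888·0.0000 + 0.6112·0.0000] = 0.0000
Node ud (S = 30.81): V_ud = e^(−0.08)·[0.3888·0.0000 + 0.6112·3.8094] = 2.1492
Node dd (S = 18.06): V_dd = e^(−0.08)·[0.3888·3.8094 + 0.6112·14.6469] = 9.6310
Node u (S = 36.25): V_u = e^(−0.08)·[0.3888·0.0000 + 0.6112·2.1492] = 1.2126
Node d (S = 21.25): V_d = e^(−0.08)·[0.3888·2.1492 + 0.6112·9.6310] = 6.2052
Node 0 (S = 25): V_0 = e^(−0.08)·[0.3888·1.2126 + 0.6112·6.2052] = 3.9362

3.94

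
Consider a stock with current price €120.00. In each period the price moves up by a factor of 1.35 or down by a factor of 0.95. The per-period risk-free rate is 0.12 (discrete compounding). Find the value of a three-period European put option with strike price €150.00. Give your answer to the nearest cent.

Risk-neutral probability p = (1 + 0.12 − 0.95)/(1.35 − 0.95) = 0.1700/0.4000 = 0.4250
Terminal stock prices: S_uuu = 295.2, S_uud = 207.8, S_udd = 146.2, S_ddd = 102.9
Terminal payoffs (K − S): max(-145.2, 0) = 0, max(-57.77, 0) = 0, max(3.795, 0) = 3.795, max(47.12, 0) = 47.12
Node uu (S = 218.7): V_uu = 1/1.12·[0.4250·0.0000 + 0.5750·0.0000] = 0.0000
Node ud (S = 153.9): V_ud = 1/1.12·[0.4250·0.0000 + 0.5750·3.7950] = 1.9483
Node dd (S = 108.3): V_dd = 1/1.12·[0.4250·3.7950 + 0.5750·47.1150] = 25.6286
Node u (S = 162): V_u = 1/1.12·[0.4250·0.0000 + 0.5750·1.9483] = 1.0003
Node d (S = 114): V_d = 1/1.12·[0.4250·1.9483 + 0.5750·25.6286] = 13.8968
Node 0 (S = 120): V_0 = 1/1.12·[0.4250·1.0003 + 0.5750·13.8968] = 7.5141

€7.51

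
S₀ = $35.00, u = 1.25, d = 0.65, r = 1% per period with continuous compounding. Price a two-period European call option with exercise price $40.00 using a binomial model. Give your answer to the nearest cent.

$5.18

Risk-neutral probability p = (e^0.01 − 0.65)/(1.25 − 0.65) = 0.3601/0.6000 = 0.6001
Terminal stock prices: S_uu = 54.69, S_ud = 28.44, S_dd = 14.79
Terminal payoffs (S − K): max(14.69, 0) = 14.69, max(-11.56, 0) = 0, max(-25.21, 0) = 0
Node u (S = 43.75): V_u = e^(−0.01)·[0.6001·14.6875 + 0.3999·0.0000] = 8.7260
Node d (S = 22.75): V_d = e^(−0.01)·[0.6001·0.0000 + 0.3999·0.0000] = 0.0000
Node 0 (S = 35): V_0 = e^(−0.01)·[0.6001·8.7260 + 0.3999·0.0000] = 5.1842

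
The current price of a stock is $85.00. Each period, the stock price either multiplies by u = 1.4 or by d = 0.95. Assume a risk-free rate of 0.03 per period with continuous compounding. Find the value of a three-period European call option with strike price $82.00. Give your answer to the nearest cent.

Risk-neutral probability p = (e^0.03 − 0.95)/(1.4 − 0.95) = 0.0805/0.4500 = 0.1788
Terminal stock prices: S_uuu = 233.2, S_uud = 158.3, S_udd = 107.4, S_ddd = 72.88
Terminal payoffs (S − K): max(151.2, 0) = 151.2, max(76.27, 0) = 76.27, max(25.4, 0) = 25.4, max(-9.123, 0) = 0
Node uu (S = 166.6): V_uu = e^(−0.03)·[0.1788·151.2400 + 0.8212·76.2700] = 87.0235
Node ud (S = 113): V_ud = e^(−0.03)·[0.1788·76.2700 + 0.8212·25.3975] = 33.4735
Node dd (S = 76.71): V_dd = e^(−0.03)·[0.1788·25.3975 + 0.8212·0.0000] = 4.4066
Node u (S = 119): V_u = e^(−0.03)·[0.1788·87.0235 + 0.8212·33.4735] = 41.7753
Node d (S = 80.75): V_d = e^(−0.03)·[0.1788·33.4735 + 0.8212·4.4066] = 9.3196
Node 0 (S = 85): V_0 = e^(−0.03)·[0.1788·41.7753 + 0.8212·9.3196] = 14.6753

$14.68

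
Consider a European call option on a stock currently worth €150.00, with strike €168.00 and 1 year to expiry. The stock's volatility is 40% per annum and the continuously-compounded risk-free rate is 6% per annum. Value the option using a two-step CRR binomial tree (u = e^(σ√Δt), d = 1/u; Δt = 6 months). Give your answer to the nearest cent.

CRR parameters: u = e^(σ√Δt) = e^(0.4·√0.5) = 1.3269, d = 1/u = 0.7536
Per-period rate: rΔt = 0.06·0.5 = 0.03, so R = e^0.03 = 1.0305
Risk-neutral probability p = (e^0.03 − 0.7536)/(1.3269 − 0.7536) = 0.2768/0.5733 = 0.4829
Terminal stock prices: S_uu = 264.1, S_ud = 150, S_dd = 85.2
Terminal payoffs (S − K): max(96.1, 0) = 96.1, max(-18, 0) = 0, max(-82.8, 0) = 0
Node u (S = 199): V_u = e^(−0.03)·[0.4829·96.0981 + 0.5171·0.0000] = 45.0326
Node d (S = 113): V_d = e^(−0.03)·[0.4829·0.0000 + 0.5171·0.0000] = 0.0000
Node 0 (S = 150): V_0 = e^(−0.03)·[0.4829·45.0326 + 0.5171·0.0000] = 21.1028

€21.10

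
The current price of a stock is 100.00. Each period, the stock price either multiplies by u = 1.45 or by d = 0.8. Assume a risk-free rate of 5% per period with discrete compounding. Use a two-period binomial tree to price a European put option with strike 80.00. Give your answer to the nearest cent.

Risk-neutral probability p = (1 + 0.05 − 0.8)/(1.45 − 0.8) = 0.2500/0.6500 = 0.3846
Terminal stock prices: S_uu = 210.2, S_ud = 116, S_dd = 64
Terminal payoffs (K − S): max(-130.2, 0) = 0, max(-36, 0) = 0, max(16, 0) = 16
Node u (S = 145): V_u = 1/1.05·[0.3846·0.0000 + 0.6154·0.0000] = 0.0000
Node d (S = 80): V_d = 1/1.05·[0.3846·0.0000 + 0.6154·16.0000] = 9.3773
Node 0 (S = 100): V_0 = 1/1.05·[0.3846·0.0000 + 0.6154·9.3773] = 5.4958

5.50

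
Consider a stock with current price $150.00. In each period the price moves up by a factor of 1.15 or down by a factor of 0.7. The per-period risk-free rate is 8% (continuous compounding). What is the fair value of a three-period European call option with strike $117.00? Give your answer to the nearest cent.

$59.57

Risk-neutral probability p = (e^0.08 − 0.7)/(1.15 − 0.7) = 0.3833/0.4500 = 0.8517
Terminal stock prices: S_uuu = 228.1, S_uud = 138.9, S_udd = 84.52, S_ddd = 51.45
Terminal payoffs (S − K): max(111.1, 0) = 111.1, max(21.86, 0) = 21.86, max(-32.48, 0) = 0, max(-65.55, 0) = 0
Node uu (S = 198.4): V_uu = e^(−0.08)·[0.8517·111.1312 + 0.1483·21.8625] = 90.3704
Node ud (S = 120.7): V_ud = e^(−0.08)·[0.8517·21.8625 + 0.1483·0.0000] = 17.1897
Node dd (S = 73.5): V_dd = e^(−0.08)·[0.8517·0.0000 + 0.1483·0.0000] = 0.0000
Node u (S = 172.5): V_u = e^(−0.08)·[0.8517·90.3704 + 0.1483·17.1897] = 73.4074
Node d (S = 105): V_d = e^(−0.08)·[0.8517·17.1897 + 0.1483·0.0000] = 13.5156
Node 0 (S = 150): V_0 = e^(−0.08)·[0.8517·73.4074 + 0.1483·13.5156] = 59.5672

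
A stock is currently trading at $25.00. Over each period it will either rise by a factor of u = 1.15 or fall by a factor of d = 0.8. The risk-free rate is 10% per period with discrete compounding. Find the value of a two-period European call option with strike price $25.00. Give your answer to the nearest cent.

$4.90

Risk-neutral probability p = (1 + 0.1 − 0.8)/(1.15 − 0.8) = 0.3000/0.3500 = 0.8571
Terminal stock prices: S_uu = 33.06, S_ud = 23, S_dd = 16
Terminal payoffs (S − K): max(8.062, 0) = 8.062, max(-2, 0) = 0, max(-9, 0) = 0
Node u (S = 28.75): V_u = 1/1.1·[0.8571·8.0625 + 0.1429·0.0000] = 6.2825
Node d (S = 20): V_d = 1/1.1·[0.8571·0.0000 + 0.1429·0.0000] = 0.0000
Node 0 (S = 25): V_0 = 1/1.1·[0.8571·6.2825 + 0.1429·0.0000] = 4.8954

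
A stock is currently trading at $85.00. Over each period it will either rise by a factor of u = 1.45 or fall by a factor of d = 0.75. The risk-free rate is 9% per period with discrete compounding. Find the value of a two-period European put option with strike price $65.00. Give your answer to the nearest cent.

$3.83

Risk-neutral probability p = (1 + 0.09 − 0.75)/(1.45 − 0.75) = 0.3400/0.7000 = 0.4857
Terminal stock prices: S_uu = 178.7, S_ud = 92.44, S_dd = 47.81
Terminal payoffs (K − S): max(-113.7, 0) = 0, max(-27.44, 0) = 0, max(17.19, 0) = 17.19
Node u (S = 123.2): V_u = 1/1.09·[0.4857·0.0000 + 0.5143·0.0000] = 0.0000
Node d (S = 63.75): V_d = 1/1.09·[0.4857·0.0000 + 0.5143·17.1875] = 8.1094
Node 0 (S = 85): V_0 = 1/1.09·[0.4857·0.0000 + 0.5143·8.1094] = 3.8262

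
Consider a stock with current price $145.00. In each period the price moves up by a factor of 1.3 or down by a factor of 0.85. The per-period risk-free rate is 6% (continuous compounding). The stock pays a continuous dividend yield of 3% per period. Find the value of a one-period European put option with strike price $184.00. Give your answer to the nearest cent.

$34.27

Per-period risk-free factor R = e^0.06 = 1.0618; dividend-adjusted growth = e^(0.06−0.03) = 1.0305.
Risk-neutral probability p = (1.0305 − 0.85)/(1.3 − 0.85) = 0.1805/0.4500 = 0.4010
Terminal stock prices: S_u = 188.5, S_d = 123.2
Terminal payoffs (K − S): max(-4.5, 0) = 0, max(60.75, 0) = 60.75
Node 0 (S = 145): V_0 = e^(−0.06)·[0.4010·0.0000 + 0.5990·60.7500] = 34.2695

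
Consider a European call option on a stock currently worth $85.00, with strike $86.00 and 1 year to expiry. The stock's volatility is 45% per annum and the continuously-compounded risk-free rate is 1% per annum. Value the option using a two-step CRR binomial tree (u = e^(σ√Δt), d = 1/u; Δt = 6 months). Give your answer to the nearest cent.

CRR parameters: u = e^(σ√Δt) = e^(0.45·√0.5) = 1.3746, d = 1/u = 0.7275
Per-period rate: rΔt = 0.01·0.5 = 0.005, so R = e^0.005 = 1.0050
Risk-neutral probability p = (e^0.005 − 0.7275)/(1.3746 − 0.7275) = 0.2776/0.6472 = 0.4289
Terminal stock prices: S_uu = 160.6, S_ud = 85, S_dd = 44.98
Terminal payoffs (S − K): max(74.62, 0) = 74.62, max(-1, 0) = 0, max(-41.02, 0) = 0
Node u (S = 116.8): V_u = e^(−0.005)·[0.4289·74.6210 + 0.5711·0.0000] = 31.8423
Node d (S = 61.83): V_d = e^(−0.005)·[0.4289·0.0000 + 0.5711·0.0000] = 0.0000
Node 0 (S = 85): V_0 = e^(−0.005)·[0.4289·31.8423 + 0.5711·0.0000] = 13.5878

$13.59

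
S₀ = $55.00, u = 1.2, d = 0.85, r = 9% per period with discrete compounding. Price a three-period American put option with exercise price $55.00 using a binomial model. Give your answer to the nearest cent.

Risk-neutral probability p = (1 + 0.09 − 0.85)/(1.2 − 0.85) = 0.2400/0.3500 = 0.6857
Terminal stock prices: S_uuu = 95.04, S_uud = 67.32, S_udd = 47.68, S_ddd = 33.78
Terminal payoffs (K − S): max(-40.04, 0) = 0, max(-12.32, 0) = 0, max(7.315, 0) = 7.315, max(21.22, 0) = 21.22
Node uu (S = 79.2): continuation = 1/1.09·[0.6857·0.0000 + 0.3143·0.0000] = 0.0000; exercise value = 0.0000 ≤ continuation, so V_uu = 0.0000
Node ud (S = 56.1): continuation = 1/1.09·[0.6857·0.0000 + 0.3143·7.3150] = 2.1092; exercise value = 0.0000 ≤ continuation, so V_ud = 2.1092
Node dd (S = 39.74): continuation = 1/1.09·[0.6857·7.3150 + 0.3143·21.2231] = 10.7212; exercise value = 15.2625 > continuation, so V_dd = 15.2625 (exercise)
Node u (S = 66): continuation = 1/1.09·[0.6857·0.0000 + 0.3143·2.1092] = 0.6081; exercise value = 0.0000 ≤ continuation, so V_u = 0.6081
Node d (S = 46.75): continuation = 1/1.09·[0.6857·2.1092 + 0.3143·15.2625] = 5.7276; exercise value = 8.2500 > continuation, so V_d = 8.2500 (exercise)
Node 0 (S = 55): continuation = 1/1.09·[0.6857·0.6081 + 0.3143·8.2500] = 2.7614; exercise value = 0.0000 ≤ continuation, so V_0 = 2.7614

$2.76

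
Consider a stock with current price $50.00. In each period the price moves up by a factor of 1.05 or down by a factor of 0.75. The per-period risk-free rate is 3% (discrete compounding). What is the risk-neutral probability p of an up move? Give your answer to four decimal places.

p = 0.9333

Risk-neutral probability p = (1 + 0.03 − 0.75)/(1.05 − 0.75) = 0.2800/0.3000 = 0.9333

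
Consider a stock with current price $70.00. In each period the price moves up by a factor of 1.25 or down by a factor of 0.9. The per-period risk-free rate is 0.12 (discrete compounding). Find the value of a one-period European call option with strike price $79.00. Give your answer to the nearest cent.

Risk-neutral probability p = (1 + 0.12 − 0.9)/(1.25 − 0.9) = 0.2200/0.3500 = 0.6286
Terminal stock prices: S_u = 87.5, S_d = 63
Terminal payoffs (S − K): max(8.5, 0) = 8.5, max(-16, 0) = 0
Node 0 (S = 70): V_0 = 1/1.12·[0.6286·8.5000 + 0.3714·0.0000] = 4.7704

$4.77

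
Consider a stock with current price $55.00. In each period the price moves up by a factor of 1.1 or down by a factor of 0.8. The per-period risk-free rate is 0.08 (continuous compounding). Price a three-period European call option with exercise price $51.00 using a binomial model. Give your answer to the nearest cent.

$14.97

Risk-neutral probability p = (e^0.08 − 0.8)/(1.1 − 0.8) = 0.2833/0.3000 = 0.9443
Terminal stock prices: S_uuu = 73.21, S_uud = 53.24, S_udd = 38.72, S_ddd = 28.16
Terminal payoffs (S − K): max(22.21, 0) = 22.21, max(2.24, 0) = 2.24, max(-12.28, 0) = 0, max(-22.84, 0) = 0
Node uu (S = 66.55): V_uu = e^(−0.08)·[0.9443·22.2050 + 0.0557·2.2400] = 19.4711
Node ud (S = 48.4): V_ud = e^(−0.08)·[0.9443·2.2400 + 0.0557·0.0000] = 1.9526
Node dd (S = 35.2): V_dd = e^(−0.08)·[0.9443·0.0000 + 0.0557·0.0000] = 0.0000
Node u (S = 60.5): V_u = e^(−0.08)·[0.9443·19.4711 + 0.0557·1.9526] = 17.0731
Node d (S = 44): V_d = e^(−0.08)·[0.9443·1.9526 + 0.0557·0.0000] = 1.7020
Node 0 (S = 55): V_0 = e^(−0.08)·[0.9443·17.0731 + 0.0557·1.7020] = 14.9700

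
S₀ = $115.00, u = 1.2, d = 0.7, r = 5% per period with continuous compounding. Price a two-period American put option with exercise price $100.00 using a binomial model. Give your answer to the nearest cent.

Risk-neutral probability p = (e^0.05 − 0.7)/(1.2 − 0.7) = 0.3513/0.5000 = 0.7025
Terminal stock prices: S_uu = 165.6, S_ud = 96.6, S_dd = 56.35
Terminal payoffs (K − S): max(-65.6, 0) = 0, max(3.4, 0) = 3.4, max(43.65, 0) = 43.65
Node u (S = 138): continuation = e^(−0.05)·[0.7025·0.0000 + 0.2975·3.4000] = 0.9620; exercise value = 0.0000 ≤ continuation, so V_u = 0.9620
Node d (S = 80.5): continuation = e^(−0.05)·[0.7025·3.4000 + 0.2975·43.6500] = 14.6229; exercise value = 19.5000 > continuation, so V_d = 19.5000 (exercise)
Node 0 (S = 115): continuation = e^(−0.05)·[0.7025·0.9620 + 0.2975·19.5000] = 6.1604; exercise value = 0.0000 ≤ continuation, so V_0 = 6.1604

$6.16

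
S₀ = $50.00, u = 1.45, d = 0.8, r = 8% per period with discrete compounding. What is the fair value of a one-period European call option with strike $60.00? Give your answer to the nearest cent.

Risk-neutral probability p = (1 + 0.08 − 0.8)/(1.45 − 0.8) = 0.2800/0.6500 = 0.4308
Terminal stock prices: S_u = 72.5, S_d = 40
Terminal payoffs (S − K): max(12.5, 0) = 12.5, max(-20, 0) = 0
Node 0 (S = 50): V_0 = 1/1.08·[0.4308·12.5000 + 0.5692·0.0000] = 4.9858

$4.99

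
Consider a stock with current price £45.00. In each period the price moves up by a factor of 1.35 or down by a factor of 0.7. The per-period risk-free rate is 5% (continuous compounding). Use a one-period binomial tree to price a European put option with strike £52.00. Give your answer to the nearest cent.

Risk-neutral probability p = (e^0.05 − 0.7)/(1.35 − 0.7) = 0.3513/0.6500 = 0.5404
Terminal stock prices: S_u = 60.75, S_d = 31.5
Terminal payoffs (K − S): max(-8.75, 0) = 0, max(20.5, 0) = 20.5
Node 0 (S = 45): V_0 = e^(−0.05)·[0.5404·0.0000 + 0.4596·20.5000] = 8.9620

£8.96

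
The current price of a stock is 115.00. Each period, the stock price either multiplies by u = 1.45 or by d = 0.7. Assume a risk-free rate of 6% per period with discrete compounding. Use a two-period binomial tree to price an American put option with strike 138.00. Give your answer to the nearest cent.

Risk-neutral probability p = (1 + 0.06 − 0.7)/(1.45 − 0.7) = 0.3600/0.7500 = 0.4800
Terminal stock prices: S_uu = 241.8, S_ud = 116.7, S_dd = 56.35
Terminal payoffs (K − S): max(-103.8, 0) = 0, max(21.28, 0) = 21.28, max(81.65, 0) = 81.65
Node u (S = 166.8): continuation = 1/1.06·[0.4800·0.0000 + 0.5200·21.2750] = 10.4368; exercise value = 0.0000 ≤ continuation, so V_u = 10.4368
Node d (S = 80.5): continuation = 1/1.06·[0.4800·21.2750 + 0.5200·81.6500] = 49.6887; exercise value = 57.5000 > continuation, so V_d = 57.5000 (exercise)
Node 0 (S = 115): continuation = 1/1.06·[0.4800·10.4368 + 0.5200·57.5000] = 32.9336; exercise value = 23.0000 ≤ continuation, so V_0 = 32.9336

32.93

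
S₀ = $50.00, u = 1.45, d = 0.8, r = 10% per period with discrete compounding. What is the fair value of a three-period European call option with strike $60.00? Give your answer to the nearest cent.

$13.06

Risk-neutral probability p = (1 + 0.1 − 0.8)/(1.45 − 0.8) = 0.3000/0.6500 = 0.4615
Terminal stock prices: S_uuu = 152.4, S_uud = 84.1, S_udd = 46.4, S_ddd = 25.6
Terminal payoffs (S − K): max(92.43, 0) = 92.43, max(24.1, 0) = 24.1, max(-13.6, 0) = 0, max(-34.4, 0) = 0
Node uu (S = 105.1): V_uu = 1/1.1·[0.4615·92.4313 + 0.5385·24.1000] = 50.5795
Node ud (S = 58): V_ud = 1/1.1·[0.4615·24.1000 + 0.5385·0.0000] = 10.1119
Node dd (S = 32): V_dd = 1/1.1·[0.4615·0.0000 + 0.5385·0.0000] = 0.0000
Node u (S = 72.5): V_u = 1/1.1·[0.4615·50.5795 + 0.5385·10.1119] = 26.1721
Node d (S = 40): V_d = 1/1.1·[0.4615·10.1119 + 0.5385·0.0000] = 4.2428
Node 0 (S = 50): V_0 = 1/1.1·[0.4615·26.1721 + 0.5385·4.2428] = 13.0582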